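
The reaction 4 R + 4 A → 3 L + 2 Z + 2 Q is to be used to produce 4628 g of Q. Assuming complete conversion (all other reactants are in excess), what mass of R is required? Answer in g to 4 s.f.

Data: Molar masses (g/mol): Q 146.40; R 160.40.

10140 g

n(Q) = 4628 / 146.40 = 31.61 mol
n(R) = (4/2) × 31.61 = 63.22 mol
mass = 63.22 × 160.40 = 10140 g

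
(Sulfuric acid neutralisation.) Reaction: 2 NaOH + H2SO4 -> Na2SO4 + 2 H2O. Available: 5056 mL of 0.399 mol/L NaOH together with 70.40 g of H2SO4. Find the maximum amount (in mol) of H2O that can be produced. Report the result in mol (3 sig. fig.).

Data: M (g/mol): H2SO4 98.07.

n(NaOH) = 0.399 × 5056/1000 = 2.017 mol
n(H2SO4) = 70.40 / 98.07 = 0.7179 mol
n/ν for NaOH = 2.017/2 = 1.009
n/ν for H2SO4 = 0.7179/1 = 0.7179
Smallest n/ν is H2SO4 → limiting reagent.
n(H2O) = (2/1) × 0.7179 = 1.436 mol

1.44 mol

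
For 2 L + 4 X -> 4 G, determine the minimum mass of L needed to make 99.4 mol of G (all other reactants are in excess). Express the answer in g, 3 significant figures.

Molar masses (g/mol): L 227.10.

n(G) = 99.40 mol
n(L) = (2/4) × 99.40 = 49.70 mol
mass = 49.70 × 227.10 = 11290 g

11300 g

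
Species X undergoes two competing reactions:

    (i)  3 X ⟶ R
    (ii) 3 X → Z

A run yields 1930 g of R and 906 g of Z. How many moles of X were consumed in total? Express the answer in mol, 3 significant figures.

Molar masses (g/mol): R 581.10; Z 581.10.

n(R) = 1930 / 581.10 = 3.321 mol
n(Z) = 906 / 581.10 = 1.559 mol
n(X) via (i) = (3/1)×3.321 = 9.963 mol
n(X) via (ii) = (3/1)×1.559 = 4.677 mol
total n(X) = 9.963 + 4.677 = 14.64 mol

14.6 mol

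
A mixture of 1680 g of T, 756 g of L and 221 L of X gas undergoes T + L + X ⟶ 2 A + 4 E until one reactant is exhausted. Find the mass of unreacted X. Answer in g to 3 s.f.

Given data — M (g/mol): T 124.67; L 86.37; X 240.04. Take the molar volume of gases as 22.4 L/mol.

267 g

n(T) = 1680 / 124.67 = 13.48 mol
n(L) = 756.0 / 86.37 = 8.753 mol
n(X) = 221.0 / 22.4 = 9.866 mol
n/ν → T: 13.48, L: 8.753, X: 9.866; L is limiting.
X consumed = (1/1) × 8.753 = 8.753 mol
X remaining = 9.866 − 8.753 = 1.113 mol
mass = 1.113 × 240.04 = 267.2 g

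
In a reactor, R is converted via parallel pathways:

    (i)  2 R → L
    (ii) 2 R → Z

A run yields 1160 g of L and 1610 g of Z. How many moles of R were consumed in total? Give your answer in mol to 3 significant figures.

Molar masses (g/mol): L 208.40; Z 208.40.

26.6 mol

n(L) = 1160 / 208.40 = 5.566 mol
n(Z) = 1610 / 208.40 = 7.726 mol
n(R) via (i) = (2/1)×5.566 = 11.13 mol
n(R) via (ii) = (2/1)×7.726 = 15.45 mol
total n(R) = 11.13 + 15.45 = 26.58 mol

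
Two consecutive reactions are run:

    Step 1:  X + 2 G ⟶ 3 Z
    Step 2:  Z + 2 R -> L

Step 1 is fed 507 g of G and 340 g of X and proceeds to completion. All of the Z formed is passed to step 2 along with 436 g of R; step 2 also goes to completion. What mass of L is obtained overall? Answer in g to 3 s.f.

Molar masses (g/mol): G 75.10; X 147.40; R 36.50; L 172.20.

1030 g

Step 1:
n(G) = 507.0 / 75.10 = 6.751 mol
n(X) = 340.0 / 147.40 = 2.307 mol
n/ν → G: 3.376, X: 2.307; X is limiting.
n(Z) produced = (3/1) × 2.307 = 6.921 mol
Step 2:
n(Z) available = 6.921 mol
n(R) = 436.0 / 36.50 = 11.95 mol
n/ν → Z: 6.921, R: 5.975; R is limiting.
n(L) = (1/2) × 11.95 = 5.975 mol
mass = 5.975 × 172.20 = 1029 g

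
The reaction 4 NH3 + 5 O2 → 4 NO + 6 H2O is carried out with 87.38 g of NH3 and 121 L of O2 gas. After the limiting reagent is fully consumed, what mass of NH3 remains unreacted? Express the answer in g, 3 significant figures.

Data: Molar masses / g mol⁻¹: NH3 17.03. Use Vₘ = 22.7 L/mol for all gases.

14.8 g

n(NH3) = 87.38 / 17.03 = 5.131 mol
n(O2) = 121.0 / 22.7 = 5.330 mol
n/ν for NH3 = 5.131/4 = 1.283
n/ν for O2 = 5.330/5 = 1.066
Smallest n/ν is O2 → limiting reagent.
NH3 consumed = (4/5) × 5.330 = 4.264 mol
NH3 remaining = 5.131 − 4.264 = 0.8670 mol
mass = 0.8670 × 17.03 = 14.77 g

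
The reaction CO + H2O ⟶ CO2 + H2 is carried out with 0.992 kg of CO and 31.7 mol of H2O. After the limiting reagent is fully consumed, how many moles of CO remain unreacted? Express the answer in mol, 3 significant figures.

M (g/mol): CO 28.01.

3.72 mol

n(CO) = 0.9920×1000 / 28.01 = 35.42 mol
n(H2O) = 31.70 mol
n/ν → CO: 35.42, H2O: 31.70; H2O is limiting.
CO consumed = (1/1) × 31.70 = 31.70 mol
CO remaining = 35.42 − 31.70 = 3.720 mol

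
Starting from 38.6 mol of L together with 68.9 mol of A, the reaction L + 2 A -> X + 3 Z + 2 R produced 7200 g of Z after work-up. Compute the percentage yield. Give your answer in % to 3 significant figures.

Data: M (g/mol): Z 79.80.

n(L) = 38.60 mol
n(A) = 68.90 mol
n/ν for L = 38.60/1 = 38.60
n/ν for A = 68.90/2 = 34.45
Smallest n/ν is A → limiting reagent.
theoretical n(Z) = (3/2) × 68.90 = 103.4 mol → 8251 g
% yield = 7200 / 8251 × 100 = 87.26 %

87.3 %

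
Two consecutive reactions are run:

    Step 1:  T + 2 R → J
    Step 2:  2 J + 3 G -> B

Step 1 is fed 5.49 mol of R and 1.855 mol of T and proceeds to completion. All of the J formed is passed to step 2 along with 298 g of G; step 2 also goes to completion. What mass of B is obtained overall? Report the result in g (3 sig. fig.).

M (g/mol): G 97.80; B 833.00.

773 g

Step 1:
n(R) = 5.490 mol
n(T) = 1.855 mol
n/ν for R = 5.490/2 = 2.745
n/ν for T = 1.855/1 = 1.855
Smallest n/ν is T → limiting reagent.
n(J) produced = (1/1) × 1.855 = 1.855 mol
Step 2:
n(J) available = 1.855 mol
n(G) = 298.0 / 97.80 = 3.047 mol
n/ν for J = 1.855/2 = 0.9275
n/ν for G = 3.047/3 = 1.016
Smallest n/ν is J → limiting reagent.
n(B) = (1/2) × 1.855 = 0.9275 mol
mass = 0.9275 × 833.00 = 772.6 g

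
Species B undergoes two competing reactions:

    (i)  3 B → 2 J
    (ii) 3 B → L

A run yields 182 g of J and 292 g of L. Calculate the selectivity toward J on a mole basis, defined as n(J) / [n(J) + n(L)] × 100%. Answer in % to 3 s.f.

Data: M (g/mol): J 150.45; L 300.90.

55.5 %

n(J) = 182 / 150.45 = 1.210 mol
n(L) = 292 / 300.90 = 0.9704 mol
selectivity = 1.210/(1.210+0.9704) × 100 = 55.49 %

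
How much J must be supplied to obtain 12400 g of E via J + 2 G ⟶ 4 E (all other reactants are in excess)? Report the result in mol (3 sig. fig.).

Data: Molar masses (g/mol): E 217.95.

n(E) = 12400 / 217.95 = 56.89 mol
n(J) = (1/4) × 56.89 = 14.22 mol

14.2 mol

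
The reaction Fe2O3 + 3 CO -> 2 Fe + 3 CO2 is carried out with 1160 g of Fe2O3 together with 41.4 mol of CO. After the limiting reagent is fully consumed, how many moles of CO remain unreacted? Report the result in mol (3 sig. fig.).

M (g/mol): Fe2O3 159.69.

n(Fe2O3) = 1160 / 159.69 = 7.264 mol
n(CO) = 41.40 mol
n/ν → Fe2O3: 7.264, CO: 13.80; Fe2O3 is limiting.
CO consumed = (3/1) × 7.264 = 21.79 mol
CO remaining = 41.40 − 21.79 = 19.61 mol

19.6 mol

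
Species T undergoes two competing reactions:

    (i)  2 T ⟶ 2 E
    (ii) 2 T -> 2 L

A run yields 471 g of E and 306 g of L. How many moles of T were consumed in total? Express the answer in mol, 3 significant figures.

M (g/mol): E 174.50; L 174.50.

n(E) = 471 / 174.50 = 2.699 mol
n(L) = 306 / 174.50 = 1.754 mol
n(T) via (i) = (2/2)×2.699 = 2.699 mol
n(T) via (ii) = (2/2)×1.754 = 1.754 mol
total n(T) = 2.699 + 1.754 = 4.453 mol

4.45 mol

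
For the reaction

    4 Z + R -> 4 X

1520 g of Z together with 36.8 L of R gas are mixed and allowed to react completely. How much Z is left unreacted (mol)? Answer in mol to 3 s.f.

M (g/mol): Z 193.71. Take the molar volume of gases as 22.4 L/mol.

1.28 mol

n(Z) = 1520 / 193.71 = 7.847 mol
n(R) = 36.80 / 22.4 = 1.643 mol
n/ν for Z = 7.847/4 = 1.962
n/ν for R = 1.643/1 = 1.643
Smallest n/ν is R → limiting reagent.
Z consumed = (4/1) × 1.643 = 6.572 mol
Z remaining = 7.847 − 6.572 = 1.275 mol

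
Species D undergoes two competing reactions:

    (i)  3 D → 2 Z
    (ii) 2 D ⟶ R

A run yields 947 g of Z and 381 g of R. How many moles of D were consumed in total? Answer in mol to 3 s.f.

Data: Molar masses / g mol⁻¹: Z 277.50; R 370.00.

7.18 mol

n(Z) = 947 / 277.50 = 3.413 mol
n(R) = 381 / 370.00 = 1.030 mol
n(D) via (i) = (3/2)×3.413 = 5.120 mol
n(D) via (ii) = (2/1)×1.030 = 2.060 mol
total n(D) = 5.120 + 2.060 = 7.180 mol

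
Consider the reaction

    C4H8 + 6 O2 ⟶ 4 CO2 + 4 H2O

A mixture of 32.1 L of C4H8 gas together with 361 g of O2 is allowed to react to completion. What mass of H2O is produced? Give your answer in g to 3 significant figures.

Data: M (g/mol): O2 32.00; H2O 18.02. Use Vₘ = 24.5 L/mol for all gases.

n(C4H8) = 32.10 / 24.5 = 1.310 mol
n(O2) = 361.0 / 32.00 = 11.28 mol
n/ν for C4H8 = 1.310/1 = 1.310
n/ν for O2 = 11.28/6 = 1.880
Smallest n/ν is C4H8 → limiting reagent.
n(H2O) = (4/1) × 1.310 = 5.240 mol
mass = 5.240 × 18.02 = 94.42 g

94.4 g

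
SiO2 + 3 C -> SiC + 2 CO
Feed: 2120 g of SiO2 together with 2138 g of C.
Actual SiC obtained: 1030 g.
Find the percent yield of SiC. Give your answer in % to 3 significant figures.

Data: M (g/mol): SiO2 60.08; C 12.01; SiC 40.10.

n(SiO2) = 2120 / 60.08 = 35.29 mol
n(C) = 2138 / 12.01 = 178.0 mol
n/ν → SiO2: 35.29, C: 59.33; SiO2 is limiting.
theoretical n(SiC) = (1/1) × 35.29 = 35.29 mol → 1415 g
% yield = 1030 / 1415 × 100 = 72.79 %

72.8 %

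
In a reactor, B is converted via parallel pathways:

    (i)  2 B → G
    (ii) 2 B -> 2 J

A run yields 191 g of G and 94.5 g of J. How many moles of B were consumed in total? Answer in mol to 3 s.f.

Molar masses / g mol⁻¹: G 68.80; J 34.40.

n(G) = 191 / 68.80 = 2.776 mol
n(J) = 94.5 / 34.40 = 2.747 mol
n(B) via (i) = (2/1)×2.776 = 5.552 mol
n(B) via (ii) = (2/2)×2.747 = 2.747 mol
total n(B) = 5.552 + 2.747 = 8.299 mol

8.30 mol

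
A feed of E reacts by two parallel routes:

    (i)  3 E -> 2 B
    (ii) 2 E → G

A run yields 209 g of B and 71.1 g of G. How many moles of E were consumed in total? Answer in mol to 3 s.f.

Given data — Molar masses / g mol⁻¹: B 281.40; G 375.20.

1.49 mol

n(B) = 209 / 281.40 = 0.7427 mol
n(G) = 71.1 / 375.20 = 0.1895 mol
n(E) via (i) = (3/2)×0.7427 = 1.114 mol
n(E) via (ii) = (2/1)×0.1895 = 0.3790 mol
total n(E) = 1.114 + 0.3790 = 1.493 mol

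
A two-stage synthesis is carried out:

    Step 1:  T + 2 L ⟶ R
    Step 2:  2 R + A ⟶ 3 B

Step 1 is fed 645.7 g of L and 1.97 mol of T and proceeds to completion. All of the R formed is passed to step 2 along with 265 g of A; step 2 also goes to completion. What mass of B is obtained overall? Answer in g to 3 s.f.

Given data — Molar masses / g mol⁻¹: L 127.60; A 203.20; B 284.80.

Step 1:
n(L) = 645.7 / 127.60 = 5.060 mol
n(T) = 1.970 mol
n/ν for L = 5.060/2 = 2.530
n/ν for T = 1.970/1 = 1.970
Smallest n/ν is T → limiting reagent.
n(R) produced = (1/1) × 1.970 = 1.970 mol
Step 2:
n(R) available = 1.970 mol
n(A) = 265.0 / 203.20 = 1.304 mol
n/ν for R = 1.970/2 = 0.9850
n/ν for A = 1.304/1 = 1.304
Smallest n/ν is R → limiting reagent.
n(B) = (3/2) × 1.970 = 2.955 mol
mass = 2.955 × 284.80 = 841.6 g

842 g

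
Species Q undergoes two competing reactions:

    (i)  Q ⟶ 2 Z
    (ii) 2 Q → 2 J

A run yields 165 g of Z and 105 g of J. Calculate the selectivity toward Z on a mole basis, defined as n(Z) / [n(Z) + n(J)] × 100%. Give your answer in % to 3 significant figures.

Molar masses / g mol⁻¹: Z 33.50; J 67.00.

75.9 %

n(Z) = 165 / 33.50 = 4.925 mol
n(J) = 105 / 67.00 = 1.567 mol
selectivity = 4.925/(4.925+1.567) × 100 = 75.86 %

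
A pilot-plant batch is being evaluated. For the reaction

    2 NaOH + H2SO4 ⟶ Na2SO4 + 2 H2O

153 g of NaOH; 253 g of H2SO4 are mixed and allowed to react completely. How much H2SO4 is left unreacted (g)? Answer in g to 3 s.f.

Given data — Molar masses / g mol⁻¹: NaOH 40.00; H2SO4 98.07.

65.4 g

n(NaOH) = 153.0 / 40.00 = 3.825 mol
n(H2SO4) = 253.0 / 98.07 = 2.580 mol
n/ν → NaOH: 1.913, H2SO4: 2.580; NaOH is limiting.
H2SO4 consumed = (1/2) × 3.825 = 1.913 mol
H2SO4 remaining = 2.580 − 1.913 = 0.6670 mol
mass = 0.6670 × 98.07 = 65.41 g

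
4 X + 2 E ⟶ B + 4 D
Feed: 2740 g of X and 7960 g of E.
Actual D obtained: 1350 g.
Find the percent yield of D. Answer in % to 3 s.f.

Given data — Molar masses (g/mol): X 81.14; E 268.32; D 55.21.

72.4 %

n(X) = 2740 / 81.14 = 33.77 mol
n(E) = 7960 / 268.32 = 29.67 mol
n/ν → X: 8.443, E: 14.84; X is limiting.
theoretical n(D) = (4/4) × 33.77 = 33.77 mol → 1864 g
% yield = 1350 / 1864 × 100 = 72.42 %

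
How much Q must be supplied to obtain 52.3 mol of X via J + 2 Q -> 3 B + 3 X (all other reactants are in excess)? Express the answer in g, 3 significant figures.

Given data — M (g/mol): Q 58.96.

2060 g

n(X) = 52.30 mol
n(Q) = (2/3) × 52.30 = 34.87 mol
mass = 34.87 × 58.96 = 2056 g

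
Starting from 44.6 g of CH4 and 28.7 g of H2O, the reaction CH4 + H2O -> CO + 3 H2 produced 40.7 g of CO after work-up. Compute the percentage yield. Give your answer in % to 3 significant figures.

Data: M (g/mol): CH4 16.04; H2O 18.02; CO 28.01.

91.2 %

n(CH4) = 44.60 / 16.04 = 2.781 mol
n(H2O) = 28.70 / 18.02 = 1.593 mol
n/ν for CH4 = 2.781/1 = 2.781
n/ν for H2O = 1.593/1 = 1.593
Smallest n/ν is H2O → limiting reagent.
theoretical n(CO) = (1/1) × 1.593 = 1.593 mol → 44.62 g
% yield = 40.7 / 44.62 × 100 = 91.21 %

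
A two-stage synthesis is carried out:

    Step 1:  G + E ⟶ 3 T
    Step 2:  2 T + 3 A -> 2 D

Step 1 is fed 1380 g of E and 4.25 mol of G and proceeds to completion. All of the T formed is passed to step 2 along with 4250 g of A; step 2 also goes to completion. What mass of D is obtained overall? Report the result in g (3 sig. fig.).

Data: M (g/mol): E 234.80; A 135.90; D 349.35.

Step 1:
n(E) = 1380 / 234.80 = 5.877 mol
n(G) = 4.250 mol
n/ν → E: 5.877, G: 4.250; G is limiting.
n(T) produced = (3/1) × 4.250 = 12.75 mol
Step 2:
n(T) available = 12.75 mol
n(A) = 4250 / 135.90 = 31.27 mol
n/ν → T: 6.375, A: 10.42; T is limiting.
n(D) = (2/2) × 12.75 = 12.75 mol
mass = 12.75 × 349.35 = 4454 g

4450 g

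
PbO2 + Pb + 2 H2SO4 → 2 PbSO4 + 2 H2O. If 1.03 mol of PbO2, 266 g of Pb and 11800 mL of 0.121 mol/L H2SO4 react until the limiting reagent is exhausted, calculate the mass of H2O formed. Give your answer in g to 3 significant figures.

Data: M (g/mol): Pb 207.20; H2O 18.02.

n(PbO2) = 1.030 mol
n(Pb) = 266.0 / 207.20 = 1.284 mol
n(H2SO4) = 0.121 × 11800/1000 = 1.428 mol
n/ν for PbO2 = 1.030/1 = 1.030
n/ν for Pb = 1.284/1 = 1.284
n/ν for H2SO4 = 1.428/2 = 0.7140
Smallest n/ν is H2SO4 → limiting reagent.
n(H2O) = (2/2) × 1.428 = 1.428 mol
mass = 1.428 × 18.02 = 25.73 g

25.7 g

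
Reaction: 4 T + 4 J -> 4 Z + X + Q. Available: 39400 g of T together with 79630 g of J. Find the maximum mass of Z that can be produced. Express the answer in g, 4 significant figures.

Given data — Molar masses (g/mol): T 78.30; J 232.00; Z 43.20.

n(T) = 39400 / 78.30 = 503.2 mol
n(J) = 79630 / 232.00 = 343.2 mol
n/ν for T = 503.2/4 = 125.8
n/ν for J = 343.2/4 = 85.80
Smallest n/ν is J → limiting reagent.
n(Z) = (4/4) × 343.2 = 343.2 mol
mass = 343.2 × 43.20 = 14830 g

14830 g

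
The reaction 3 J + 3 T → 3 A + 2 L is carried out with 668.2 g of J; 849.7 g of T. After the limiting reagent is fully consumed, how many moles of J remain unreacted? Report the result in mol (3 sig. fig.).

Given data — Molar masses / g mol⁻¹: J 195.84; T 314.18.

0.707 mol

n(J) = 668.2 / 195.84 = 3.412 mol
n(T) = 849.7 / 314.18 = 2.705 mol
n/ν → J: 1.137, T: 0.9017; T is limiting.
J consumed = (3/3) × 2.705 = 2.705 mol
J remaining = 3.412 − 2.705 = 0.7070 mol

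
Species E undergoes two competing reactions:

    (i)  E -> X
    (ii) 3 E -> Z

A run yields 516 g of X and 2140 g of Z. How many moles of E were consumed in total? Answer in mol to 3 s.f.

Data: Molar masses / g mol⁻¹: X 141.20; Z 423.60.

n(X) = 516 / 141.20 = 3.654 mol
n(Z) = 2140 / 423.60 = 5.052 mol
n(E) via (i) = (1/1)×3.654 = 3.654 mol
n(E) via (ii) = (3/1)×5.052 = 15.16 mol
total n(E) = 3.654 + 15.16 = 18.81 mol

18.8 mol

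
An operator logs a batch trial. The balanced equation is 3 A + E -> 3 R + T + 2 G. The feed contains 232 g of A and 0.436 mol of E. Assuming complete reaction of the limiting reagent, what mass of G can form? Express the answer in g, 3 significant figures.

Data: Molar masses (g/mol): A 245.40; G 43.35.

27.3 g

n(A) = 232.0 / 245.40 = 0.9454 mol
n(E) = 0.4360 mol
n/ν for A = 0.9454/3 = 0.3151
n/ν for E = 0.4360/1 = 0.4360
Smallest n/ν is A → limiting reagent.
n(G) = (2/3) × 0.9454 = 0.6303 mol
mass = 0.6303 × 43.35 = 27.32 g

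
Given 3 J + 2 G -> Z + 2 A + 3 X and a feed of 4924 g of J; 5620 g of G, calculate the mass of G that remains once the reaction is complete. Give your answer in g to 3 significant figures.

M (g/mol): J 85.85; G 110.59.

1390 g

n(J) = 4924 / 85.85 = 57.36 mol
n(G) = 5620 / 110.59 = 50.82 mol
n/ν → J: 19.12, G: 25.41; J is limiting.
G consumed = (2/3) × 57.36 = 38.24 mol
G remaining = 50.82 − 38.24 = 12.58 mol
mass = 12.58 × 110.59 = 1391 g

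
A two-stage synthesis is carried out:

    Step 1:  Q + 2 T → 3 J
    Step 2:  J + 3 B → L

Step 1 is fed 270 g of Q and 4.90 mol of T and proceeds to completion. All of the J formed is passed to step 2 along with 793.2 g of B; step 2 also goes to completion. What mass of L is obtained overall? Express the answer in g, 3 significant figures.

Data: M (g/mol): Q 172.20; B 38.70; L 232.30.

Step 1:
n(Q) = 270.0 / 172.20 = 1.568 mol
n(T) = 4.900 mol
n/ν for Q = 1.568/1 = 1.568
n/ν for T = 4.900/2 = 2.450
Smallest n/ν is Q → limiting reagent.
n(J) produced = (3/1) × 1.568 = 4.704 mol
Step 2:
n(J) available = 4.704 mol
n(B) = 793.2 / 38.70 = 20.50 mol
n/ν for J = 4.704/1 = 4.704
n/ν for B = 20.50/3 = 6.833
Smallest n/ν is J → limiting reagent.
n(L) = (1/1) × 4.704 = 4.704 mol
mass = 4.704 × 232.30 = 1093 g

1090 g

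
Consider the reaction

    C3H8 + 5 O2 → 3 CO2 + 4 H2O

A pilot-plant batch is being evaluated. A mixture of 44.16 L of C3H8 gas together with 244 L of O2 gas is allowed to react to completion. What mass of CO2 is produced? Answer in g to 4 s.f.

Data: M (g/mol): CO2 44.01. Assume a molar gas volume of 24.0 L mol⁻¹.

n(C3H8) = 44.16 / 24.0 = 1.840 mol
n(O2) = 244.0 / 24.0 = 10.17 mol
n/ν → C3H8: 1.840, O2: 2.034; C3H8 is limiting.
n(CO2) = (3/1) × 1.840 = 5.520 mol
mass = 5.520 × 44.01 = 242.9 g

242.9 g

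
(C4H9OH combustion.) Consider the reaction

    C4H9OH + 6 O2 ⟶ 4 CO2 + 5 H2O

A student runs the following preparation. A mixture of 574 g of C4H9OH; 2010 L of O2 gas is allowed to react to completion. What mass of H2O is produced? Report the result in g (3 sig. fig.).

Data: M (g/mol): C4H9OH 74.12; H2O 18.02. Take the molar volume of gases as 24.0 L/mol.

n(C4H9OH) = 574.0 / 74.12 = 7.744 mol
n(O2) = 2010 / 24.0 = 83.75 mol
n/ν for C4H9OH = 7.744/1 = 7.744
n/ν for O2 = 83.75/6 = 13.96
Smallest n/ν is C4H9OH → limiting reagent.
n(H2O) = (5/1) × 7.744 = 38.72 mol
mass = 38.72 × 18.02 = 697.7 g

698 g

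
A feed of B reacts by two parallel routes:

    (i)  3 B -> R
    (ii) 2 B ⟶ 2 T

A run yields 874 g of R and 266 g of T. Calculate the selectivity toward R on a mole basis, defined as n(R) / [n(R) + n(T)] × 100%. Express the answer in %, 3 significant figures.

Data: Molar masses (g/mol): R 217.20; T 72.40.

n(R) = 874 / 217.20 = 4.024 mol
n(T) = 266 / 72.40 = 3.674 mol
selectivity = 4.024/(4.024+3.674) × 100 = 52.27 %

52.3 %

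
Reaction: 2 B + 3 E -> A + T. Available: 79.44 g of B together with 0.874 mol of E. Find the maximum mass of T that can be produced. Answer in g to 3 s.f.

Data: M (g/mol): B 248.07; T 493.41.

79.0 g

n(B) = 79.44 / 248.07 = 0.3202 mol
n(E) = 0.8740 mol
n/ν → B: 0.1601, E: 0.2913; B is limiting.
n(T) = (1/2) × 0.3202 = 0.1601 mol
mass = 0.1601 × 493.41 = 78.99 g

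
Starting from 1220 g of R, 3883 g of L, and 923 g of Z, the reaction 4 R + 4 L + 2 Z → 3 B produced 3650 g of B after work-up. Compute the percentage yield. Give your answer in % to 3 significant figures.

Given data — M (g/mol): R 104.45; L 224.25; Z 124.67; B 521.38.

n(R) = 1220 / 104.45 = 11.68 mol
n(L) = 3883 / 224.25 = 17.32 mol
n(Z) = 923.0 / 124.67 = 7.404 mol
n/ν for R = 11.68/4 = 2.920
n/ν for L = 17.32/4 = 4.330
n/ν for Z = 7.404/2 = 3.702
Smallest n/ν is R → limiting reagent.
theoretical n(B) = (3/4) × 11.68 = 8.760 mol → 4567 g
% yield = 3650 / 4567 × 100 = 79.92 %

79.9 %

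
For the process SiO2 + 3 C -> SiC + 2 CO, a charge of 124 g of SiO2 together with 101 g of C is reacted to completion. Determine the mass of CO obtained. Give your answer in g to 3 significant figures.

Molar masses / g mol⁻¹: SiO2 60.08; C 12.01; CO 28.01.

n(SiO2) = 124.0 / 60.08 = 2.064 mol
n(C) = 101.0 / 12.01 = 8.410 mol
n/ν for SiO2 = 2.064/1 = 2.064
n/ν for C = 8.410/3 = 2.803
Smallest n/ν is SiO2 → limiting reagent.
n(CO) = (2/1) × 2.064 = 4.128 mol
mass = 4.128 × 28.01 = 115.6 g

116 g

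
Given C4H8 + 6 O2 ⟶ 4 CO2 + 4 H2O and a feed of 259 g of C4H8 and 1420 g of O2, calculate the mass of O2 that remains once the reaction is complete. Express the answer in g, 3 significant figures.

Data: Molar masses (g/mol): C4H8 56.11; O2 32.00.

n(C4H8) = 259.0 / 56.11 = 4.616 mol
n(O2) = 1420 / 32.00 = 44.38 mol
n/ν for C4H8 = 4.616/1 = 4.616
n/ν for O2 = 44.38/6 = 7.397
Smallest n/ν is C4H8 → limiting reagent.
O2 consumed = (6/1) × 4.616 = 27.70 mol
O2 remaining = 44.38 − 27.70 = 16.68 mol
mass = 16.68 × 32.00 = 533.8 g

534 g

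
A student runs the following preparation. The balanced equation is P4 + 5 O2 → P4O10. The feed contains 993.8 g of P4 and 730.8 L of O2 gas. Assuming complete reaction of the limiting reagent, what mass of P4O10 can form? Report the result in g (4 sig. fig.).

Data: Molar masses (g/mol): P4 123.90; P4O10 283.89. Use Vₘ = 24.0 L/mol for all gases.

n(P4) = 993.8 / 123.90 = 8.021 mol
n(O2) = 730.8 / 24.0 = 30.45 mol
n/ν → P4: 8.021, O2: 6.090; O2 is limiting.
n(P4O10) = (1/5) × 30.45 = 6.090 mol
mass = 6.090 × 283.89 = 1729 g

1729 g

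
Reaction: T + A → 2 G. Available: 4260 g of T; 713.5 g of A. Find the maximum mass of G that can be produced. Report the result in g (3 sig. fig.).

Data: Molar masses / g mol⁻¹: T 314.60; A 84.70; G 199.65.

n(T) = 4260 / 314.60 = 13.54 mol
n(A) = 713.5 / 84.70 = 8.424 mol
n/ν for T = 13.54/1 = 13.54
n/ν for A = 8.424/1 = 8.424
Smallest n/ν is A → limiting reagent.
n(G) = (2/1) × 8.424 = 16.85 mol
mass = 16.85 × 199.65 = 3364 g

3360 g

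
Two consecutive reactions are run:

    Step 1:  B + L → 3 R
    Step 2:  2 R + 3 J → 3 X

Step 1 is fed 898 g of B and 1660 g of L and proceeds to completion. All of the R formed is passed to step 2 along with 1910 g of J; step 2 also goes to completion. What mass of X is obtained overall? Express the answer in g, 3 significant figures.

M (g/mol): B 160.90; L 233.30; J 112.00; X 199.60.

3400 g

Step 1:
n(B) = 898.0 / 160.90 = 5.581 mol
n(L) = 1660 / 233.30 = 7.115 mol
n/ν → B: 5.581, L: 7.115; B is limiting.
n(R) produced = (3/1) × 5.581 = 16.74 mol
Step 2:
n(R) available = 16.74 mol
n(J) = 1910 / 112.00 = 17.05 mol
n/ν → R: 8.370, J: 5.683; J is limiting.
n(X) = (3/3) × 17.05 = 17.05 mol
mass = 17.05 × 199.60 = 3403 g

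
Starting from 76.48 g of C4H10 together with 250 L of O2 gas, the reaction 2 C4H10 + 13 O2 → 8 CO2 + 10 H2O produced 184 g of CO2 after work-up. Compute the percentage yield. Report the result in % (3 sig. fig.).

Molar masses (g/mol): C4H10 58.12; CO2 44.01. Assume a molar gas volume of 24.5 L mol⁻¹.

79.4 %

n(C4H10) = 76.48 / 58.12 = 1.316 mol
n(O2) = 250.0 / 24.5 = 10.20 mol
n/ν for C4H10 = 1.316/2 = 0.6580
n/ν for O2 = 10.20/13 = 0.7846
Smallest n/ν is C4H10 → limiting reagent.
theoretical n(CO2) = (8/2) × 1.316 = 5.264 mol → 231.7 g
% yield = 184 / 231.7 × 100 = 79.41 %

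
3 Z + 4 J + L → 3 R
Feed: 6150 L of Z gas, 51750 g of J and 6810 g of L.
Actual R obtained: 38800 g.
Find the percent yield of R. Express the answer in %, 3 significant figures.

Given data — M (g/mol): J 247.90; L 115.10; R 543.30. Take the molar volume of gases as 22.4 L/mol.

n(Z) = 6150 / 22.4 = 274.6 mol
n(J) = 51750 / 247.90 = 208.8 mol
n(L) = 6810 / 115.10 = 59.17 mol
n/ν for Z = 274.6/3 = 91.53
n/ν for J = 208.8/4 = 52.20
n/ν for L = 59.17/1 = 59.17
Smallest n/ν is J → limiting reagent.
theoretical n(R) = (3/4) × 208.8 = 156.6 mol → 85080 g
% yield = 38800 / 85080 × 100 = 45.60 %

45.6 %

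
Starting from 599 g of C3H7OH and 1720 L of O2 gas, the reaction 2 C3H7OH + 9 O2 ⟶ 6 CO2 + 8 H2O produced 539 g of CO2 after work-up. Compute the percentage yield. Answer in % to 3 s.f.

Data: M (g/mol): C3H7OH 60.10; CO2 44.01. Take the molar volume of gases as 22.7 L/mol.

41.0 %

n(C3H7OH) = 599.0 / 60.10 = 9.967 mol
n(O2) = 1720 / 22.7 = 75.77 mol
n/ν for C3H7OH = 9.967/2 = 4.984
n/ν for O2 = 75.77/9 = 8.419
Smallest n/ν is C3H7OH → limiting reagent.
theoretical n(CO2) = (6/2) × 9.967 = 29.90 mol → 1316 g
% yield = 539 / 1316 × 100 = 40.96 %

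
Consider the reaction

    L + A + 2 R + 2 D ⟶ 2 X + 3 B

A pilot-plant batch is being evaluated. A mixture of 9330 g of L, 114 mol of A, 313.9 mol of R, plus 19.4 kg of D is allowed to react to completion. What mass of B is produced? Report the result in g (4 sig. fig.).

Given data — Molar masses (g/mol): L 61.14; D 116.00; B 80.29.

20140 g

n(L) = 9330 / 61.14 = 152.6 mol
n(A) = 114.0 mol
n(R) = 313.9 mol
n(D) = 19.40×1000 / 116.00 = 167.2 mol
n/ν for L = 152.6/1 = 152.6
n/ν for A = 114.0/1 = 114.0
n/ν for R = 313.9/2 = 157.0
n/ν for D = 167.2/2 = 83.60
Smallest n/ν is D → limiting reagent.
n(B) = (3/2) × 167.2 = 250.8 mol
mass = 250.8 × 80.29 = 20140 g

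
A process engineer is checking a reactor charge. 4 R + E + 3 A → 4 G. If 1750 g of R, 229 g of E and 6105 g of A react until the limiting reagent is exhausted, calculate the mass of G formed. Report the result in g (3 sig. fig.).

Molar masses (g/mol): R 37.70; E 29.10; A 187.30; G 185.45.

n(R) = 1750 / 37.70 = 46.42 mol
n(E) = 229.0 / 29.10 = 7.869 mol
n(A) = 6105 / 187.30 = 32.59 mol
n/ν for R = 46.42/4 = 11.61
n/ν for E = 7.869/1 = 7.869
n/ν for A = 32.59/3 = 10.86
Smallest n/ν is E → limiting reagent.
n(G) = (4/1) × 7.869 = 31.48 mol
mass = 31.48 × 185.45 = 5838 g

5840 g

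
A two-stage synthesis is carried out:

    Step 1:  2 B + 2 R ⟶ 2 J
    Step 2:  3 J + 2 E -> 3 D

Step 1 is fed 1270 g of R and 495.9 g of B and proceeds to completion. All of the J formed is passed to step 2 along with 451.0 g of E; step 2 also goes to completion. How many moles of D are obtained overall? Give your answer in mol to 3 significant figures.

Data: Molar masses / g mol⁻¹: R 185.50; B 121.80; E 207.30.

Step 1:
n(R) = 1270 / 185.50 = 6.846 mol
n(B) = 495.9 / 121.80 = 4.071 mol
n/ν for R = 6.846/2 = 3.423
n/ν for B = 4.071/2 = 2.036
Smallest n/ν is B → limiting reagent.
n(J) produced = (2/2) × 4.071 = 4.071 mol
Step 2:
n(J) available = 4.071 mol
n(E) = 451.0 / 207.30 = 2.176 mol
n/ν for J = 4.071/3 = 1.357
n/ν for E = 2.176/2 = 1.088
Smallest n/ν is E → limiting reagent.
n(D) = (3/2) × 2.176 = 3.264 mol

3.26 mol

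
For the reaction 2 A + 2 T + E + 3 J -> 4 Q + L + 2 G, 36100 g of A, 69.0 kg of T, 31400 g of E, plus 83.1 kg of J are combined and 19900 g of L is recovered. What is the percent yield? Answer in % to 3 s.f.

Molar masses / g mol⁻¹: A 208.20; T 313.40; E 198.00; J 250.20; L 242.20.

n(A) = 36100 / 208.20 = 173.4 mol
n(T) = 69.00×1000 / 313.40 = 220.2 mol
n(E) = 31400 / 198.00 = 158.6 mol
n(J) = 83.10×1000 / 250.20 = 332.1 mol
n/ν for A = 173.4/2 = 86.70
n/ν for T = 220.2/2 = 110.1
n/ν for E = 158.6/1 = 158.6
n/ν for J = 332.1/3 = 110.7
Smallest n/ν is A → limiting reagent.
theoretical n(L) = (1/2) × 173.4 = 86.70 mol → 21000 g
% yield = 19900 / 21000 × 100 = 94.76 %

94.8 %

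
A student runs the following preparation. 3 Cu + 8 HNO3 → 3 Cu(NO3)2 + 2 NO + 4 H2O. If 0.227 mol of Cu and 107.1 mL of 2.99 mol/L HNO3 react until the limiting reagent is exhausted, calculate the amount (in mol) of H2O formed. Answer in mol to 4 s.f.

n(Cu) = 0.2270 mol
n(HNO3) = 2.99 × 107.1/1000 = 0.3202 mol
n/ν for Cu = 0.2270/3 = 0.07567
n/ν for HNO3 = 0.3202/8 = 0.04003
Smallest n/ν is HNO3 → limiting reagent.
n(H2O) = (4/8) × 0.3202 = 0.1601 mol

0.1601 mol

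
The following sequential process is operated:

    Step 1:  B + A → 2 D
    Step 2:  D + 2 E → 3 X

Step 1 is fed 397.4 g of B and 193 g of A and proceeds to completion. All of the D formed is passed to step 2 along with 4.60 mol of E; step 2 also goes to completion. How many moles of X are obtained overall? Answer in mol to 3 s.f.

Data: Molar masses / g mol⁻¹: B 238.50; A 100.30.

Step 1:
n(B) = 397.4 / 238.50 = 1.666 mol
n(A) = 193.0 / 100.30 = 1.924 mol
n/ν for B = 1.666/1 = 1.666
n/ν for A = 1.924/1 = 1.924
Smallest n/ν is B → limiting reagent.
n(D) produced = (2/1) × 1.666 = 3.332 mol
Step 2:
n(D) available = 3.332 mol
n(E) = 4.600 mol
n/ν for D = 3.332/1 = 3.332
n/ν for E = 4.600/2 = 2.300
Smallest n/ν is E → limiting reagent.
n(X) = (3/2) × 4.600 = 6.900 mol

6.90 mol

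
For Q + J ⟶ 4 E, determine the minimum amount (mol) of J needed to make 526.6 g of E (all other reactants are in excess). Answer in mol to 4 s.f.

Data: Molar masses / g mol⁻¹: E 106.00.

1.242 mol

n(E) = 526.6 / 106.00 = 4.968 mol
n(J) = (1/4) × 4.968 = 1.242 mol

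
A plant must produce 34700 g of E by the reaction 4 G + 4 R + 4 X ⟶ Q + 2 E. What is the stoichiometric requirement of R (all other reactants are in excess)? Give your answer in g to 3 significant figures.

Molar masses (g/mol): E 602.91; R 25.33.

2920 g

n(E) = 34700 / 602.91 = 57.55 mol
n(R) = (4/2) × 57.55 = 115.1 mol
mass = 115.1 × 25.33 = 2915 g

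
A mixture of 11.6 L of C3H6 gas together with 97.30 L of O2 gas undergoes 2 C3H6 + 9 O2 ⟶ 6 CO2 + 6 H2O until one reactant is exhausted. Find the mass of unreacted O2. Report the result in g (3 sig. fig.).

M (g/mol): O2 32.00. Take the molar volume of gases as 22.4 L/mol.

64.4 g

n(C3H6) = 11.60 / 22.4 = 0.5179 mol
n(O2) = 97.30 / 22.4 = 4.344 mol
n/ν for C3H6 = 0.5179/2 = 0.2590
n/ν for O2 = 4.344/9 = 0.4827
Smallest n/ν is C3H6 → limiting reagent.
O2 consumed = (9/2) × 0.5179 = 2.331 mol
O2 remaining = 4.344 − 2.331 = 2.013 mol
mass = 2.013 × 32.00 = 64.42 g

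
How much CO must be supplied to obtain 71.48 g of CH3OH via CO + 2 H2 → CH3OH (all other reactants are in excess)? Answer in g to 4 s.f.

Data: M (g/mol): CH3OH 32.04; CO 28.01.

62.49 g

n(CH3OH) = 71.48 / 32.04 = 2.231 mol
n(CO) = (1/1) × 2.231 = 2.231 mol
mass = 2.231 × 28.01 = 62.49 g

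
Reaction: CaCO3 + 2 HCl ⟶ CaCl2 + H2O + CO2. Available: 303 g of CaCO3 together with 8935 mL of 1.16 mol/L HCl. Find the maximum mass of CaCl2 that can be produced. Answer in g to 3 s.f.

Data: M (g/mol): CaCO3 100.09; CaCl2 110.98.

336 g

n(CaCO3) = 303.0 / 100.09 = 3.027 mol
n(HCl) = 1.16 × 8935/1000 = 10.36 mol
n/ν for CaCO3 = 3.027/1 = 3.027
n/ν for HCl = 10.36/2 = 5.180
Smallest n/ν is CaCO3 → limiting reagent.
n(CaCl2) = (1/1) × 3.027 = 3.027 mol
mass = 3.027 × 110.98 = 335.9 g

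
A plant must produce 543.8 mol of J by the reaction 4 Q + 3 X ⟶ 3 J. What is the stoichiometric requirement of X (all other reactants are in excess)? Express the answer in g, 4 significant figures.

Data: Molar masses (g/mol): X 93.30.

50740 g

n(J) = 543.8 mol
n(X) = (3/3) × 543.8 = 543.8 mol
mass = 543.8 × 93.30 = 50740 g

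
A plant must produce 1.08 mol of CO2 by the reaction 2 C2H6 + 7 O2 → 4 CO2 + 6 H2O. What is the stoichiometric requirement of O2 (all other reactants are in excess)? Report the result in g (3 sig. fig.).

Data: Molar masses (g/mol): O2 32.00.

n(CO2) = 1.080 mol
n(O2) = (7/4) × 1.080 = 1.890 mol
mass = 1.890 × 32.00 = 60.48 g

60.5 g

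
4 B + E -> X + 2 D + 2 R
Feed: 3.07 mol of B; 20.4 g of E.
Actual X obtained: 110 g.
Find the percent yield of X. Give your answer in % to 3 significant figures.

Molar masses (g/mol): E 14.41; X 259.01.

n(B) = 3.070 mol
n(E) = 20.40 / 14.41 = 1.416 mol
n/ν for B = 3.070/4 = 0.7675
n/ν for E = 1.416/1 = 1.416
Smallest n/ν is B → limiting reagent.
theoretical n(X) = (1/4) × 3.070 = 0.7675 mol → 198.8 g
% yield = 110 / 198.8 × 100 = 55.33 %

55.3 %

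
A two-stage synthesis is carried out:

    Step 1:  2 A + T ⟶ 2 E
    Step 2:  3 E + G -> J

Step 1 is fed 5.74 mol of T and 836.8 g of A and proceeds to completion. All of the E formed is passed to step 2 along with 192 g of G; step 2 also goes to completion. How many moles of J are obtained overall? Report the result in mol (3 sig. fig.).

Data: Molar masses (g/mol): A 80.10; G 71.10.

Step 1:
n(T) = 5.740 mol
n(A) = 836.8 / 80.10 = 10.45 mol
n/ν for T = 5.740/1 = 5.740
n/ν for A = 10.45/2 = 5.225
Smallest n/ν is A → limiting reagent.
n(E) produced = (2/2) × 10.45 = 10.45 mol
Step 2:
n(E) available = 10.45 mol
n(G) = 192.0 / 71.10 = 2.700 mol
n/ν for E = 10.45/3 = 3.483
n/ν for G = 2.700/1 = 2.700
Smallest n/ν is G → limiting reagent.
n(J) = (1/1) × 2.700 = 2.700 mol

2.70 mol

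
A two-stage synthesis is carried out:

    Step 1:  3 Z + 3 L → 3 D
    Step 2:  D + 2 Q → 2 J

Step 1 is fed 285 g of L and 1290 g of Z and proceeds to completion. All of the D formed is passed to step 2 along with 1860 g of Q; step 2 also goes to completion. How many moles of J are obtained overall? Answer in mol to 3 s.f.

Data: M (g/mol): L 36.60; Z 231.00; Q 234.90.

7.92 mol

Step 1:
n(L) = 285.0 / 36.60 = 7.787 mol
n(Z) = 1290 / 231.00 = 5.584 mol
n/ν for L = 7.787/3 = 2.596
n/ν for Z = 5.584/3 = 1.861
Smallest n/ν is Z → limiting reagent.
n(D) produced = (3/3) × 5.584 = 5.584 mol
Step 2:
n(D) available = 5.584 mol
n(Q) = 1860 / 234.90 = 7.918 mol
n/ν for D = 5.584/1 = 5.584
n/ν for Q = 7.918/2 = 3.959
Smallest n/ν is Q → limiting reagent.
n(J) = (2/2) × 7.918 = 7.918 mol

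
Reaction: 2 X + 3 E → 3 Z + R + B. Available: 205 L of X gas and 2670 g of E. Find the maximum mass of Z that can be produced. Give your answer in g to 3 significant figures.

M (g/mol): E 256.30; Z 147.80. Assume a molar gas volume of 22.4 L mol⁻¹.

n(X) = 205.0 / 22.4 = 9.152 mol
n(E) = 2670 / 256.30 = 10.42 mol
n/ν → X: 4.576, E: 3.473; E is limiting.
n(Z) = (3/3) × 10.42 = 10.42 mol
mass = 10.42 × 147.80 = 1540 g

1540 g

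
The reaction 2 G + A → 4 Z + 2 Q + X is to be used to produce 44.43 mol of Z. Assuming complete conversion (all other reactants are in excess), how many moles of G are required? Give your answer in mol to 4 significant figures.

22.22 mol

n(Z) = 44.43 mol
n(G) = (2/4) × 44.43 = 22.22 mol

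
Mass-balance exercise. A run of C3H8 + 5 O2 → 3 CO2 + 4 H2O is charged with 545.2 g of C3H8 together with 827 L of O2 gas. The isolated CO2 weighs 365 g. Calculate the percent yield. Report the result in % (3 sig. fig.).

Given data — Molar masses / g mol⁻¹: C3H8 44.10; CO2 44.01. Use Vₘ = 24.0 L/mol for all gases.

40.1 %

n(C3H8) = 545.2 / 44.10 = 12.36 mol
n(O2) = 827.0 / 24.0 = 34.46 mol
n/ν for C3H8 = 12.36/1 = 12.36
n/ν for O2 = 34.46/5 = 6.892
Smallest n/ν is O2 → limiting reagent.
theoretical n(CO2) = (3/5) × 34.46 = 20.68 mol → 910.1 g
% yield = 365 / 910.1 × 100 = 40.11 %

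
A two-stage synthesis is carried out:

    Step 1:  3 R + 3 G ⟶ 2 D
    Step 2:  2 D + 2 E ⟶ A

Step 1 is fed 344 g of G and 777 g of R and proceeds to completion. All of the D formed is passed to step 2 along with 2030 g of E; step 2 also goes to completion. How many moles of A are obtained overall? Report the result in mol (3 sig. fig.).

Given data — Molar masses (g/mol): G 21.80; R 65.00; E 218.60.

3.98 mol

Step 1:
n(G) = 344.0 / 21.80 = 15.78 mol
n(R) = 777.0 / 65.00 = 11.95 mol
n/ν → G: 5.260, R: 3.983; R is limiting.
n(D) produced = (2/3) × 11.95 = 7.967 mol
Step 2:
n(D) available = 7.967 mol
n(E) = 2030 / 218.60 = 9.286 mol
n/ν → D: 3.984, E: 4.643; D is limiting.
n(A) = (1/2) × 7.967 = 3.984 mol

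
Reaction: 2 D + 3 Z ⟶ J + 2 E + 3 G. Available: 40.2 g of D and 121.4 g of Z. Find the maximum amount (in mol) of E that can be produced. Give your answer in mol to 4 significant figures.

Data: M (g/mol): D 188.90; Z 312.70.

0.2128 mol

n(D) = 40.20 / 188.90 = 0.2128 mol
n(Z) = 121.4 / 312.70 = 0.3882 mol
n/ν → D: 0.1064, Z: 0.1294; D is limiting.
n(E) = (2/2) × 0.2128 = 0.2128 mol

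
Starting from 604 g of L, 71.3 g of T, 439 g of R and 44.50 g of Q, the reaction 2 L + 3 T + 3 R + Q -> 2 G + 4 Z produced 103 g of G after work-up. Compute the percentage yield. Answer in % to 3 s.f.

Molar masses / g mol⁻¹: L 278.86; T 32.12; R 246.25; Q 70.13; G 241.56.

35.9 %

n(L) = 604.0 / 278.86 = 2.166 mol
n(T) = 71.30 / 32.12 = 2.220 mol
n(R) = 439.0 / 246.25 = 1.783 mol
n(Q) = 44.50 / 70.13 = 0.6345 mol
n/ν → L: 1.083, T: 0.7400, R: 0.5943, Q: 0.6345; R is limiting.
theoretical n(G) = (2/3) × 1.783 = 1.189 mol → 287.2 g
% yield = 103 / 287.2 × 100 = 35.86 %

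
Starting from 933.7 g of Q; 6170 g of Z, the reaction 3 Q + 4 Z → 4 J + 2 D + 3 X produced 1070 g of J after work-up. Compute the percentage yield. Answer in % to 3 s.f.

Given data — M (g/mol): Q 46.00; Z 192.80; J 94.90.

41.7 %

n(Q) = 933.7 / 46.00 = 20.30 mol
n(Z) = 6170 / 192.80 = 32.00 mol
n/ν for Q = 20.30/3 = 6.767
n/ν for Z = 32.00/4 = 8.000
Smallest n/ν is Q → limiting reagent.
theoretical n(J) = (4/3) × 20.30 = 27.07 mol → 2569 g
% yield = 1070 / 2569 × 100 = 41.65 %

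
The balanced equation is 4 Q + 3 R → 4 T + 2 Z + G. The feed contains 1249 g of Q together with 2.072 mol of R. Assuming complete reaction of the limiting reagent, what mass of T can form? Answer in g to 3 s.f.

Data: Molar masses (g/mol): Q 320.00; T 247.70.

684 g

n(Q) = 1249 / 320.00 = 3.903 mol
n(R) = 2.072 mol
n/ν for Q = 3.903/4 = 0.9758
n/ν for R = 2.072/3 = 0.6907
Smallest n/ν is R → limiting reagent.
n(T) = (4/3) × 2.072 = 2.763 mol
mass = 2.763 × 247.70 = 684.4 g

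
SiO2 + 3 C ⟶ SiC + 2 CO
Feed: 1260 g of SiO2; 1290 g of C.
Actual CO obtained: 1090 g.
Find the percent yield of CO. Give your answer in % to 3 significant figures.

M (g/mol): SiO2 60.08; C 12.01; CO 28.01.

n(SiO2) = 1260 / 60.08 = 20.97 mol
n(C) = 1290 / 12.01 = 107.4 mol
n/ν for SiO2 = 20.97/1 = 20.97
n/ν for C = 107.4/3 = 35.80
Smallest n/ν is SiO2 → limiting reagent.
theoretical n(CO) = (2/1) × 20.97 = 41.94 mol → 1175 g
% yield = 1090 / 1175 × 100 = 92.77 %

92.8 %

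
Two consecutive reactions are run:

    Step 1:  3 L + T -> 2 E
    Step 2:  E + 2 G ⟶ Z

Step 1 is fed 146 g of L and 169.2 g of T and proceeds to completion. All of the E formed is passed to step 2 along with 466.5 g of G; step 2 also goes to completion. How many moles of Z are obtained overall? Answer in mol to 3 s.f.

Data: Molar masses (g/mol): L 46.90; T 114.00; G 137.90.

1.69 mol

Step 1:
n(L) = 146.0 / 46.90 = 3.113 mol
n(T) = 169.2 / 114.00 = 1.484 mol
n/ν for L = 3.113/3 = 1.038
n/ν for T = 1.484/1 = 1.484
Smallest n/ν is L → limiting reagent.
n(E) produced = (2/3) × 3.113 = 2.075 mol
Step 2:
n(E) available = 2.075 mol
n(G) = 466.5 / 137.90 = 3.383 mol
n/ν for E = 2.075/1 = 2.075
n/ν for G = 3.383/2 = 1.692
Smallest n/ν is G → limiting reagent.
n(Z) = (1/2) × 3.383 = 1.692 mol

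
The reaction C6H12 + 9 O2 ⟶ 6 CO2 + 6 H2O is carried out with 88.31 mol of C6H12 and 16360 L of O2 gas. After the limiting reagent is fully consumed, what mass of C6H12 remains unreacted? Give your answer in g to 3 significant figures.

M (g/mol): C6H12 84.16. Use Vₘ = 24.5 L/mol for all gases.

n(C6H12) = 88.31 mol
n(O2) = 16360 / 24.5 = 667.8 mol
n/ν → C6H12: 88.31, O2: 74.20; O2 is limiting.
C6H12 consumed = (1/9) × 667.8 = 74.20 mol
C6H12 remaining = 88.31 − 74.20 = 14.11 mol
mass = 14.11 × 84.16 = 1187 g

1190 g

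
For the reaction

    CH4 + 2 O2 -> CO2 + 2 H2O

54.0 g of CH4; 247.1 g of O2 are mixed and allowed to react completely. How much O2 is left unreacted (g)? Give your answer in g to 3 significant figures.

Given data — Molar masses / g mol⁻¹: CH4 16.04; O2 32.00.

n(CH4) = 54.00 / 16.04 = 3.367 mol
n(O2) = 247.1 / 32.00 = 7.722 mol
n/ν for CH4 = 3.367/1 = 3.367
n/ν for O2 = 7.722/2 = 3.861
Smallest n/ν is CH4 → limiting reagent.
O2 consumed = (2/1) × 3.367 = 6.734 mol
O2 remaining = 7.722 − 6.734 = 0.9880 mol
mass = 0.9880 × 32.00 = 31.62 g

31.6 g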